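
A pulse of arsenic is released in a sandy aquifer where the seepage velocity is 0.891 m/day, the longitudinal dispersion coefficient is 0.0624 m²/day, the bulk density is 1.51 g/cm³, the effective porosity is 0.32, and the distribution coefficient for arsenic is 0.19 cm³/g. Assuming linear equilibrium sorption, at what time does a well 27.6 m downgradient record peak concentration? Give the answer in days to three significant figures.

58.6 days

Retardation factor R = 1 + ρ_b·K_d/n = 1 + 1.51 × 0.19/0.32 = 1.897.
Sorption retards both mechanisms: v_R = v/R = 0.4697 m/day, D_R = D/R = 0.03289 m²/day.
Peak time from v_R²t² + 2D_R t − x² = 0: t = (√(D_R² + v_R²x²) − D_R)/v_R².
√(D_R² + v_R²x²) = √(0.03289² + 0.4697² × 27.6²) = 12.96; v_R² = 0.2206.
t = (12.96 − 0.03289)/0.2206 = 58.6 days.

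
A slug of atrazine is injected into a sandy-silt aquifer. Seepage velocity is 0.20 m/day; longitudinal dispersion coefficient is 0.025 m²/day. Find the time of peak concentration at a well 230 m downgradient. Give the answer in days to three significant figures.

For the 1D instantaneous-source solution, setting ∂C/∂t = 0 at fixed x gives v²t² + 2Dt − x² = 0, so t = (√(D² + v²x²) − D)/v².
√(D² + v²x²) = √(0.025² + 0.20² × 230²) = 46.00; v² = 0.04.
t = (46.00 − 0.025)/0.04 = 1150 days (vs. the pure-advection estimate x/v = 1150 d).

1150 days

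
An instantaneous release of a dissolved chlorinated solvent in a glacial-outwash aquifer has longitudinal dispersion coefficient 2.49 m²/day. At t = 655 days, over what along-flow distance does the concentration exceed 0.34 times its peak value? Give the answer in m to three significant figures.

168 m

The plume is Gaussian with σ = √(2Dt) = √(2 × 2.49 × 655) = 57.11 m.
C/C_peak = exp(−Δx²/(2σ²)) = 0.34 ⇒ Δx = σ·√(−2 ln 0.34) = 57.11 × 1.469 = 83.89 m.
Width = 2Δx = 168 m.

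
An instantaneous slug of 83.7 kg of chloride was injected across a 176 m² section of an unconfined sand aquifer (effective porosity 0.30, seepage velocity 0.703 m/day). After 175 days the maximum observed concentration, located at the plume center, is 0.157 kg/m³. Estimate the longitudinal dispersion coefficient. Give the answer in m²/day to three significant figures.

0.0464 m²/day

At the plume center C_max = M/(n_e·A·√(4πDt)), so D = M²/(4πt·(n_e·A·C_max)²).
n_e·A·C_max = 0.30 × 176 × 0.157 = 8.290 kg/m.
D = 83.7²/(4π × 175 × 8.290²) = 0.0464 m²/day.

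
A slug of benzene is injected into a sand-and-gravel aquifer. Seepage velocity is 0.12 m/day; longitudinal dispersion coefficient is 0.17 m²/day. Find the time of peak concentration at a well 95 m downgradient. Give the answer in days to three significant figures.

For the 1D instantaneous-source solution, setting ∂C/∂t = 0 at fixed x gives v²t² + 2Dt − x² = 0, so t = (√(D² + v²x²) − D)/v².
√(D² + v²x²) = √(0.17² + 0.12² × 95²) = 11.40; v² = 0.0144.
t = (11.40 − 0.17)/0.0144 = 780 days (vs. the pure-advection estimate x/v = 792 d).

780 days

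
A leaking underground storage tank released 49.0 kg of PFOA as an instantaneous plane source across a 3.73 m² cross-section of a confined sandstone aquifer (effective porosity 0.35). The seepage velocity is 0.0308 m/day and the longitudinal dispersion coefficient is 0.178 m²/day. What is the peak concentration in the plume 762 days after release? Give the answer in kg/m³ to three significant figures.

0.909 kg/m³

The peak of an instantaneous 1D plume sits at x = vt; there the Gaussian factor is 1 and C_max = M/(n_e·A·√(4πDt)), where n_e·A is the pore area the mass is dissolved in.
√(4πDt) = √(4π × 0.178 × 762) = 41.29 m, so C_max = 49.0/(0.35 × 3.73 × 41.29) = 0.909 kg/m³.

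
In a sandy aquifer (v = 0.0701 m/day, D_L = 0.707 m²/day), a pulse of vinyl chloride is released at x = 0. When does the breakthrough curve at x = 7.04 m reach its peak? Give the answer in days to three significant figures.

31.6 days

For the 1D instantaneous-source solution, setting ∂C/∂t = 0 at fixed x gives v²t² + 2Dt − x² = 0, so t = (√(D² + v²x²) − D)/v².
√(D² + v²x²) = √(0.707² + 0.0701² × 7.04²) = 0.8622; v² = 0.00491401.
t = (0.8622 − 0.707)/0.00491401 = 31.6 days (vs. the pure-advection estimate x/v = 100 d).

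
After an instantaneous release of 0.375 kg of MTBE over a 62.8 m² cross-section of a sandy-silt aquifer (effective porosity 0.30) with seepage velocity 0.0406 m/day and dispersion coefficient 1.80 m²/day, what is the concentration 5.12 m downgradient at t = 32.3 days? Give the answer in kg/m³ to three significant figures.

0.000692 kg/m³

For an instantaneous plane source, C(x,t) = M/(n_e·A·√(4πDt)) · exp(−(x−vt)²/(4Dt)), with n_e·A the pore (flow) area.
Plume center vt = 0.0406 × 32.3 = 1.31138 m, so the well at 5.12 m is 3.80862 m downgradient of the peak.
√(4πDt) = 27.03 m, giving peak height M/(n_e·A·√(4πDt)) = 0.375/(0.30 × 62.8 × 27.03) = 0.0007364 kg/m³.
(x−vt)²/(4Dt) = (3.80862)²/(4 × 1.80 × 32.3) = 0.06237; exp(−0.06237) = 0.9395.
C = 0.0007364 × 0.9395 = 0.000692 kg/m³.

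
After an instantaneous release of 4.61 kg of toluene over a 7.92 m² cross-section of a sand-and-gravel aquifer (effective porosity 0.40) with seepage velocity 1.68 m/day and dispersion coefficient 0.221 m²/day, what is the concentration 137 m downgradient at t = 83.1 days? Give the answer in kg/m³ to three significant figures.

For an instantaneous plane source, C(x,t) = M/(n_e·A·√(4πDt)) · exp(−(x−vt)²/(4Dt)), with n_e·A the pore (flow) area.
Plume center vt = 1.68 × 83.1 = 139.608 m, so the well at 137 m is 2.608 m upgradient of the peak.
√(4πDt) = 15.19 m, giving peak height M/(n_e·A·√(4πDt)) = 4.61/(0.40 × 7.92 × 15.19) = 0.09580 kg/m³.
(x−vt)²/(4Dt) = (-2.608)²/(4 × 0.221 × 83.1) = 0.09259; exp(−0.09259) = 0.9116.
C = 0.09580 × 0.9116 = 0.0873 kg/m³.

0.0873 kg/m³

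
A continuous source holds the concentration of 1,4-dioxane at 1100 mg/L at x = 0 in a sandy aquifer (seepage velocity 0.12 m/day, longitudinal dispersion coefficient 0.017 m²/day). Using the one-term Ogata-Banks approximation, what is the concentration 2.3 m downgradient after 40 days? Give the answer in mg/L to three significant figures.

For a continuous step input, C/C₀ ≈ ½·erfc((x−vt)/(2√(Dt))).
vt = 0.12 × 40 = 4.8 m and 2√(Dt) = 2√(0.017 × 40) = 1.649 m.
Argument (x−vt)/(2√(Dt)) = (2.3 − 4.8)/1.649 = -1.516; ½·erfc(-1.516) = 0.9840.
C = 1100 × 0.9840 = 1080 mg/L.

1080 mg/L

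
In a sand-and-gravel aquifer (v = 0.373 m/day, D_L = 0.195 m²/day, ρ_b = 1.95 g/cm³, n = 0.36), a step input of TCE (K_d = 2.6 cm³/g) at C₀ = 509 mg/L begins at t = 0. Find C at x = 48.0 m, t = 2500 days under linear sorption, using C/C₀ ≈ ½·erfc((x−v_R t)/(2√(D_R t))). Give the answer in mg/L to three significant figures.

Retardation factor R = 1 + ρ_b·K_d/n = 1 + 1.95 × 2.6/0.36 = 15.08.
Sorption retards both mechanisms: v_R = v/R = 0.02473 m/day, D_R = D/R = 0.01293 m²/day.
v_R·t = 0.02473 × 2500 = 61.825 m; 2√(D_R t) = 11.37 m; argument = (48.0 − 61.825)/11.37 = -1.216.
C = C₀ × ½·erfc(-1.216) = 509 × 0.9573 = 487 mg/L.

487 mg/L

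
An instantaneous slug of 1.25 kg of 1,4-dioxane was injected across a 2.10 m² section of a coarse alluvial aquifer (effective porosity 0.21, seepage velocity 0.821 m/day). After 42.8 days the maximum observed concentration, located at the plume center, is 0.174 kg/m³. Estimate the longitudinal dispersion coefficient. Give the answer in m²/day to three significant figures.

0.493 m²/day

At the plume center C_max = M/(n_e·A·√(4πDt)), so D = M²/(4πt·(n_e·A·C_max)²).
n_e·A·C_max = 0.21 × 2.10 × 0.174 = 0.07673 kg/m.
D = 1.25²/(4π × 42.8 × 0.07673²) = 0.493 m²/day.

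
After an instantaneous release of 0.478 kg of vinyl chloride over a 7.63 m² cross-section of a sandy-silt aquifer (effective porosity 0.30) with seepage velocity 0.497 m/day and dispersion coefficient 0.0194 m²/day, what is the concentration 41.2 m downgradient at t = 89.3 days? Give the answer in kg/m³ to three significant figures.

0.0104 kg/m³

For an instantaneous plane source, C(x,t) = M/(n_e·A·√(4πDt)) · exp(−(x−vt)²/(4Dt)), with n_e·A the pore (flow) area.
Plume center vt = 0.497 × 89.3 = 44.3821 m, so the well at 41.2 m is 3.1821 m upgradient of the peak.
√(4πDt) = 4.666 m, giving peak height M/(n_e·A·√(4πDt)) = 0.478/(0.30 × 7.63 × 4.666) = 0.04475 kg/m³.
(x−vt)²/(4Dt) = (-3.1821)²/(4 × 0.0194 × 89.3) = 1.461; exp(−1.461) = 0.2320.
C = 0.04475 × 0.2320 = 0.0104 kg/m³.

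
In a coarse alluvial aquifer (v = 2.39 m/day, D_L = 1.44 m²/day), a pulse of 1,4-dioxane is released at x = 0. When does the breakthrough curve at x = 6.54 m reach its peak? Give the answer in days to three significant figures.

For the 1D instantaneous-source solution, setting ∂C/∂t = 0 at fixed x gives v²t² + 2Dt − x² = 0, so t = (√(D² + v²x²) − D)/v².
√(D² + v²x²) = √(1.44² + 2.39² × 6.54²) = 15.70; v² = 5.7121.
t = (15.70 − 1.44)/5.7121 = 2.50 days (vs. the pure-advection estimate x/v = 2.74 d).

2.50 days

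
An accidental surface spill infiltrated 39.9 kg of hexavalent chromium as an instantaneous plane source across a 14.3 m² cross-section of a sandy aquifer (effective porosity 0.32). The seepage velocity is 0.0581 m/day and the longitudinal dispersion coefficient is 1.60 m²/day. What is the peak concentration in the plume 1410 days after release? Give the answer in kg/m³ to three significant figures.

0.0518 kg/m³

The peak of an instantaneous 1D plume sits at x = vt; there the Gaussian factor is 1 and C_max = M/(n_e·A·√(4πDt)), where n_e·A is the pore area the mass is dissolved in.
√(4πDt) = √(4π × 1.60 × 1410) = 168.4 m, so C_max = 39.9/(0.32 × 14.3 × 168.4) = 0.0518 kg/m³.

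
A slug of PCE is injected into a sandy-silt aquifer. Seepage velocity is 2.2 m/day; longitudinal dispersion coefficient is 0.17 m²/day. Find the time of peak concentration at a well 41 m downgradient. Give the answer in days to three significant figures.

18.6 days

For the 1D instantaneous-source solution, setting ∂C/∂t = 0 at fixed x gives v²t² + 2Dt − x² = 0, so t = (√(D² + v²x²) − D)/v².
√(D² + v²x²) = √(0.17² + 2.2² × 41²) = 90.20; v² = 4.84.
t = (90.20 − 0.17)/4.84 = 18.6 days (vs. the pure-advection estimate x/v = 18.6 d).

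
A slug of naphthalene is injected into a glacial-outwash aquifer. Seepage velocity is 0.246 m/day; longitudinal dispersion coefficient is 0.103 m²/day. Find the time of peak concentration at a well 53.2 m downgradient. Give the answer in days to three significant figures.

For the 1D instantaneous-source solution, setting ∂C/∂t = 0 at fixed x gives v²t² + 2Dt − x² = 0, so t = (√(D² + v²x²) − D)/v².
√(D² + v²x²) = √(0.103² + 0.246² × 53.2²) = 13.09; v² = 0.060516.
t = (13.09 − 0.103)/0.060516 = 215 days (vs. the pure-advection estimate x/v = 216 d).

215 days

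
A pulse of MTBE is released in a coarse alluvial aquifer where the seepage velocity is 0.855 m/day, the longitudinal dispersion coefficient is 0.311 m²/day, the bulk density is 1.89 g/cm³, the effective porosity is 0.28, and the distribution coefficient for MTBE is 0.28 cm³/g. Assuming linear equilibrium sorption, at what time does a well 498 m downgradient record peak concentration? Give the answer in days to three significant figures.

1680 days

Retardation factor R = 1 + ρ_b·K_d/n = 1 + 1.89 × 0.28/0.28 = 2.890.
Sorption retards both mechanisms: v_R = v/R = 0.2958 m/day, D_R = D/R = 0.1076 m²/day.
Peak time from v_R²t² + 2D_R t − x² = 0: t = (√(D_R² + v_R²x²) − D_R)/v_R².
√(D_R² + v_R²x²) = √(0.1076² + 0.2958² × 498²) = 147.3; v_R² = 0.08750.
t = (147.3 − 0.1076)/0.08750 = 1680 days.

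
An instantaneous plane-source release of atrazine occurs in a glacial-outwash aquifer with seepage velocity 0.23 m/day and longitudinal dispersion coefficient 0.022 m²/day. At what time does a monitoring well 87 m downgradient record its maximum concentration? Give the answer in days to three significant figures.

378 days

For the 1D instantaneous-source solution, setting ∂C/∂t = 0 at fixed x gives v²t² + 2Dt − x² = 0, so t = (√(D² + v²x²) − D)/v².
√(D² + v²x²) = √(0.022² + 0.23² × 87²) = 20.01; v² = 0.0529.
t = (20.01 − 0.022)/0.0529 = 378 days (vs. the pure-advection estimate x/v = 378 d).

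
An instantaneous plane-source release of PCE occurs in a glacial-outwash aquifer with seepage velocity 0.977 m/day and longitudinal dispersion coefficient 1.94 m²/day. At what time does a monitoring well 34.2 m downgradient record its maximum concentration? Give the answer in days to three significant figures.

33.0 days

For the 1D instantaneous-source solution, setting ∂C/∂t = 0 at fixed x gives v²t² + 2Dt − x² = 0, so t = (√(D² + v²x²) − D)/v².
√(D² + v²x²) = √(1.94² + 0.977² × 34.2²) = 33.47; v² = 0.954529.
t = (33.47 − 1.94)/0.954529 = 33.0 days (vs. the pure-advection estimate x/v = 35.0 d).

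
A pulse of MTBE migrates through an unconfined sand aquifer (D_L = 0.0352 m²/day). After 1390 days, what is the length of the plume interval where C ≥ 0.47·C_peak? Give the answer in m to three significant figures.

The plume is Gaussian with σ = √(2Dt) = √(2 × 0.0352 × 1390) = 9.892 m.
C/C_peak = exp(−Δx²/(2σ²)) = 0.47 ⇒ Δx = σ·√(−2 ln 0.47) = 9.892 × 1.229 = 12.16 m.
Width = 2Δx = 24.3 m.

24.3 m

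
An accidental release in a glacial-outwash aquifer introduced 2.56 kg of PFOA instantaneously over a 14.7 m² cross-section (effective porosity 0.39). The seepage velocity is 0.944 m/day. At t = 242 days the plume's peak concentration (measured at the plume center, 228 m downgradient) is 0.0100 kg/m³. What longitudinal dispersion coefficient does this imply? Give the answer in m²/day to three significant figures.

0.656 m²/day

At the plume center C_max = M/(n_e·A·√(4πDt)), so D = M²/(4πt·(n_e·A·C_max)²).
n_e·A·C_max = 0.39 × 14.7 × 0.0100 = 0.05733 kg/m.
D = 2.56²/(4π × 242 × 0.05733²) = 0.656 m²/day.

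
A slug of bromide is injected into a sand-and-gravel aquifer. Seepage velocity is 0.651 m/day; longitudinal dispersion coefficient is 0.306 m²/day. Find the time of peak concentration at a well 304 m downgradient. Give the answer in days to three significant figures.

466 days

For the 1D instantaneous-source solution, setting ∂C/∂t = 0 at fixed x gives v²t² + 2Dt − x² = 0, so t = (√(D² + v²x²) − D)/v².
√(D² + v²x²) = √(0.306² + 0.651² × 304²) = 197.9; v² = 0.423801.
t = (197.9 − 0.306)/0.423801 = 466 days (vs. the pure-advection estimate x/v = 467 d).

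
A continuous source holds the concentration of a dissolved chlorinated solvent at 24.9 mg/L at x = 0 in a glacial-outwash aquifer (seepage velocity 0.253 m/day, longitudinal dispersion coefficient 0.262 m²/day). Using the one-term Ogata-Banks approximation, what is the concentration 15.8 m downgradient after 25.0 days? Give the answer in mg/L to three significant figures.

0.110 mg/L

For a continuous step input, C/C₀ ≈ ½·erfc((x−vt)/(2√(Dt))).
vt = 0.253 × 25.0 = 6.325 m and 2√(Dt) = 2√(0.262 × 25.0) = 5.119 m.
Argument (x−vt)/(2√(Dt)) = (15.8 − 6.325)/5.119 = 1.851; ½·erfc(1.851) = 0.004426.
C = 24.9 × 0.004426 = 0.110 mg/L.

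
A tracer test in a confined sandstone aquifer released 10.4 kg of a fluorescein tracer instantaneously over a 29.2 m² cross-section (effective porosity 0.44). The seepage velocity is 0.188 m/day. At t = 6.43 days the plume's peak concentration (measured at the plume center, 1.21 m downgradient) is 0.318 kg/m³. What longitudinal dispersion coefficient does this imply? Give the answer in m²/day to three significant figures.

At the plume center C_max = M/(n_e·A·√(4πDt)), so D = M²/(4πt·(n_e·A·C_max)²).
n_e·A·C_max = 0.44 × 29.2 × 0.318 = 4.086 kg/m.
D = 10.4²/(4π × 6.43 × 4.086²) = 0.0802 m²/day.

0.0802 m²/day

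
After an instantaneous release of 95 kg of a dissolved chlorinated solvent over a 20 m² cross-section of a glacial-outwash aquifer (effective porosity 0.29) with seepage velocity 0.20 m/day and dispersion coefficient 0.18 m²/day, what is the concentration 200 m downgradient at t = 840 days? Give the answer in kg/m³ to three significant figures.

For an instantaneous plane source, C(x,t) = M/(n_e·A·√(4πDt)) · exp(−(x−vt)²/(4Dt)), with n_e·A the pore (flow) area.
Plume center vt = 0.20 × 840 = 168 m, so the well at 200 m is 32 m downgradient of the peak.
√(4πDt) = 43.59 m, giving peak height M/(n_e·A·√(4πDt)) = 95/(0.29 × 20 × 43.59) = 0.3758 kg/m³.
(x−vt)²/(4Dt) = (32)²/(4 × 0.18 × 840) = 1.693; exp(−1.693) = 0.1840.
C = 0.3758 × 0.1840 = 0.0691 kg/m³.

0.0691 kg/m³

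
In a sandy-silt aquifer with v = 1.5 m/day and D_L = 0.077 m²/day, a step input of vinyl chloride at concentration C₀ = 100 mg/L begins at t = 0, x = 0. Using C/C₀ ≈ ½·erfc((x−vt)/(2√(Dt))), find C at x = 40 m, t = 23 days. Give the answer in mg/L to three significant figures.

For a continuous step input, C/C₀ ≈ ½·erfc((x−vt)/(2√(Dt))).
vt = 1.5 × 23 = 34.5 m and 2√(Dt) = 2√(0.077 × 23) = 2.662 m.
Argument (x−vt)/(2√(Dt)) = (40 − 34.5)/2.662 = 2.066; ½·erfc(2.066) = 0.001740.
C = 100 × 0.001740 = 0.174 mg/L.

0.174 mg/L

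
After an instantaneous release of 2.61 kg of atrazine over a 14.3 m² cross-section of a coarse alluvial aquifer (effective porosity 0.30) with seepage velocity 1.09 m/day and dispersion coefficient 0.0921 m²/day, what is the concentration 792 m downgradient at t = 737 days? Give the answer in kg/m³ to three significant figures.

For an instantaneous plane source, C(x,t) = M/(n_e·A·√(4πDt)) · exp(−(x−vt)²/(4Dt)), with n_e·A the pore (flow) area.
Plume center vt = 1.09 × 737 = 803.33 m, so the well at 792 m is 11.33 m upgradient of the peak.
√(4πDt) = 29.21 m, giving peak height M/(n_e·A·√(4πDt)) = 2.61/(0.30 × 14.3 × 29.21) = 0.02083 kg/m³.
(x−vt)²/(4Dt) = (-11.33)²/(4 × 0.0921 × 737) = 0.4728; exp(−0.4728) = 0.6233.
C = 0.02083 × 0.6233 = 0.0130 kg/m³.

0.0130 kg/m³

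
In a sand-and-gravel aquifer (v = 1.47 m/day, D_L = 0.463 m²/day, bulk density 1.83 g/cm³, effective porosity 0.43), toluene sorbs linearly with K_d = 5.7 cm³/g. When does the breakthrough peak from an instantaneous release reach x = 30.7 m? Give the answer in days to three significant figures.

Retardation factor R = 1 + ρ_b·K_d/n = 1 + 1.83 × 5.7/0.43 = 25.26.
Sorption retards both mechanisms: v_R = v/R = 0.05819 m/day, D_R = D/R = 0.01833 m²/day.
Peak time from v_R²t² + 2D_R t − x² = 0: t = (√(D_R² + v_R²x²) − D_R)/v_R².
√(D_R² + v_R²x²) = √(0.01833² + 0.05819² × 30.7²) = 1.787; v_R² = 0.003386.
t = (1.787 − 0.01833)/0.003386 = 522 days.

522 days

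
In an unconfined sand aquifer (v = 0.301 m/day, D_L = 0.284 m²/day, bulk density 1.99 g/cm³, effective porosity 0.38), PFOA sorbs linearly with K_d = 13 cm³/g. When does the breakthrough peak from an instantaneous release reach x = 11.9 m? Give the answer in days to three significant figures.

Retardation factor R = 1 + ρ_b·K_d/n = 1 + 1.99 × 13/0.38 = 69.08.
Sorption retards both mechanisms: v_R = v/R = 0.004357 m/day, D_R = D/R = 0.004111 m²/day.
Peak time from v_R²t² + 2D_R t − x² = 0: t = (√(D_R² + v_R²x²) − D_R)/v_R².
√(D_R² + v_R²x²) = √(0.004111² + 0.004357² × 11.9²) = 0.05201; v_R² = 1.898e-05.
t = (0.05201 − 0.004111)/1.898e-05 = 2520 days.

2520 days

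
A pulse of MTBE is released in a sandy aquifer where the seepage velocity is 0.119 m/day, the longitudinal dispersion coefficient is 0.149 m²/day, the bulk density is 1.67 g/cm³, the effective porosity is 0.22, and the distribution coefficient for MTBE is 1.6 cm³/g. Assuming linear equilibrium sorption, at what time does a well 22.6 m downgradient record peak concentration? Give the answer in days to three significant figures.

2360 days

Retardation factor R = 1 + ρ_b·K_d/n = 1 + 1.67 × 1.6/0.22 = 13.15.
Sorption retards both mechanisms: v_R = v/R = 0.009049 m/day, D_R = D/R = 0.01133 m²/day.
Peak time from v_R²t² + 2D_R t − x² = 0: t = (√(D_R² + v_R²x²) − D_R)/v_R².
√(D_R² + v_R²x²) = √(0.01133² + 0.009049² × 22.6²) = 0.2048; v_R² = 8.188e-05.
t = (0.2048 − 0.01133)/8.188e-05 = 2360 days.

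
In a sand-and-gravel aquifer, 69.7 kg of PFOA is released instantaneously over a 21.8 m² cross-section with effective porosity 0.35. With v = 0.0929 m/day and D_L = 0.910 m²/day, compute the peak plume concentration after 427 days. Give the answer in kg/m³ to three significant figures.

The peak of an instantaneous 1D plume sits at x = vt; there the Gaussian factor is 1 and C_max = M/(n_e·A·√(4πDt)), where n_e·A is the pore area the mass is dissolved in.
√(4πDt) = √(4π × 0.910 × 427) = 69.88 m, so C_max = 69.7/(0.35 × 21.8 × 69.88) = 0.131 kg/m³.

0.131 kg/m³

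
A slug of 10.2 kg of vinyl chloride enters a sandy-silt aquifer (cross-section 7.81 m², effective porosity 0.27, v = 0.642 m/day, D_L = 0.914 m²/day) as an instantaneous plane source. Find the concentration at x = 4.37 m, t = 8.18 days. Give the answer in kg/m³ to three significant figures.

0.486 kg/m³

For an instantaneous plane source, C(x,t) = M/(n_e·A·√(4πDt)) · exp(−(x−vt)²/(4Dt)), with n_e·A the pore (flow) area.
Plume center vt = 0.642 × 8.18 = 5.25156 m, so the well at 4.37 m is 0.88156 m upgradient of the peak.
√(4πDt) = 9.693 m, giving peak height M/(n_e·A·√(4πDt)) = 10.2/(0.27 × 7.81 × 9.693) = 0.4990 kg/m³.
(x−vt)²/(4Dt) = (-0.88156)²/(4 × 0.914 × 8.18) = 0.02599; exp(−0.02599) = 0.9743.
C = 0.4990 × 0.9743 = 0.486 kg/m³.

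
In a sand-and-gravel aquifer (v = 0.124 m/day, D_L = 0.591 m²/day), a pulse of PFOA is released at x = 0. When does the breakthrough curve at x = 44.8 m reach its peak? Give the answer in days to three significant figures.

325 days

For the 1D instantaneous-source solution, setting ∂C/∂t = 0 at fixed x gives v²t² + 2Dt − x² = 0, so t = (√(D² + v²x²) − D)/v².
√(D² + v²x²) = √(0.591² + 0.124² × 44.8²) = 5.587; v² = 0.015376.
t = (5.587 − 0.591)/0.015376 = 325 days (vs. the pure-advection estimate x/v = 361 d).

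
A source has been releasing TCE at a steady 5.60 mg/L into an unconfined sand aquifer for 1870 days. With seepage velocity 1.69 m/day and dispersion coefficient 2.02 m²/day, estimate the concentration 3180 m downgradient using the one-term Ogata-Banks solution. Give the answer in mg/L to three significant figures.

2.30 mg/L

For a continuous step input, C/C₀ ≈ ½·erfc((x−vt)/(2√(Dt))).
vt = 1.69 × 1870 = 3160.3 m and 2√(Dt) = 2√(2.02 × 1870) = 122.9 m.
Argument (x−vt)/(2√(Dt)) = (3180 − 3160.3)/122.9 = 0.1603; ½·erfc(0.1603) = 0.4103.
C = 5.60 × 0.4103 = 2.30 mg/L.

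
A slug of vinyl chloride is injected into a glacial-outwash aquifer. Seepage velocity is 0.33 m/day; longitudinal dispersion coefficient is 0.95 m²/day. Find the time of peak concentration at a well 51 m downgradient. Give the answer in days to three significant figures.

146 days

For the 1D instantaneous-source solution, setting ∂C/∂t = 0 at fixed x gives v²t² + 2Dt − x² = 0, so t = (√(D² + v²x²) − D)/v².
√(D² + v²x²) = √(0.95² + 0.33² × 51²) = 16.86; v² = 0.1089.
t = (16.86 − 0.95)/0.1089 = 146 days (vs. the pure-advection estimate x/v = 155 d).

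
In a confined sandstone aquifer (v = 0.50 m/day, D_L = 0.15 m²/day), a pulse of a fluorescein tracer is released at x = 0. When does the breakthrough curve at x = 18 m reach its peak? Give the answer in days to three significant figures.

For the 1D instantaneous-source solution, setting ∂C/∂t = 0 at fixed x gives v²t² + 2Dt − x² = 0, so t = (√(D² + v²x²) − D)/v².
√(D² + v²x²) = √(0.15² + 0.50² × 18²) = 9.001; v² = 0.25.
t = (9.001 − 0.15)/0.25 = 35.4 days (vs. the pure-advection estimate x/v = 36.0 d).

35.4 days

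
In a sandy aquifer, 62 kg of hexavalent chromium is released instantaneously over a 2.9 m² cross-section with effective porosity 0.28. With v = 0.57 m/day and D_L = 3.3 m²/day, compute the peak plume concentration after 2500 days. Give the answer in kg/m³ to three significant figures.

The peak of an instantaneous 1D plume sits at x = vt; there the Gaussian factor is 1 and C_max = M/(n_e·A·√(4πDt)), where n_e·A is the pore area the mass is dissolved in.
√(4πDt) = √(4π × 3.3 × 2500) = 322.0 m, so C_max = 62/(0.28 × 2.9 × 322.0) = 0.237 kg/m³.

0.237 kg/m³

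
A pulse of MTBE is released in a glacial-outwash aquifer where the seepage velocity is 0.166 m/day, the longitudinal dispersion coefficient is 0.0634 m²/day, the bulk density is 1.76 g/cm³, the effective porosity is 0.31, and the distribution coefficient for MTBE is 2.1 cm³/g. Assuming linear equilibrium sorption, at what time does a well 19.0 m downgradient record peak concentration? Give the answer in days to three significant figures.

Retardation factor R = 1 + ρ_b·K_d/n = 1 + 1.76 × 2.1/0.31 = 12.92.
Sorption retards both mechanisms: v_R = v/R = 0.01285 m/day, D_R = D/R = 0.004907 m²/day.
Peak time from v_R²t² + 2D_R t − x² = 0: t = (√(D_R² + v_R²x²) − D_R)/v_R².
√(D_R² + v_R²x²) = √(0.004907² + 0.01285² × 19.0²) = 0.2442; v_R² = 0.0001651.
t = (0.2442 − 0.004907)/0.0001651 = 1450 days.

1450 days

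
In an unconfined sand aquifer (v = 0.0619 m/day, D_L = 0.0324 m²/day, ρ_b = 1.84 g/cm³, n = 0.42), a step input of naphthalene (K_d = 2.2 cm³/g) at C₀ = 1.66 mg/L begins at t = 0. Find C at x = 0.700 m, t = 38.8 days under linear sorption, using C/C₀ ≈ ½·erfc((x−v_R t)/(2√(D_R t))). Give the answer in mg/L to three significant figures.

0.273 mg/L

Retardation factor R = 1 + ρ_b·K_d/n = 1 + 1.84 × 2.2/0.42 = 10.64.
Sorption retards both mechanisms: v_R = v/R = 0.005818 m/day, D_R = D/R = 0.003045 m²/day.
v_R·t = 0.005818 × 38.8 = 0.2257384 m; 2√(D_R t) = 0.6874 m; argument = (0.700 − 0.2257384)/0.6874 = 0.6899.
C = C₀ × ½·erfc(0.6899) = 1.66 × 0.1646 = 0.273 mg/L.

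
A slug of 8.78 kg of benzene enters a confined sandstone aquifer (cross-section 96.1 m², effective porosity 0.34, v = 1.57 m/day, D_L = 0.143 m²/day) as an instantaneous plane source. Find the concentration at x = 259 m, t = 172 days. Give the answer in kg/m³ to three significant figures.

0.00443 kg/m³

For an instantaneous plane source, C(x,t) = M/(n_e·A·√(4πDt)) · exp(−(x−vt)²/(4Dt)), with n_e·A the pore (flow) area.
Plume center vt = 1.57 × 172 = 270.04 m, so the well at 259 m is 11.04 m upgradient of the peak.
√(4πDt) = 17.58 m, giving peak height M/(n_e·A·√(4πDt)) = 8.78/(0.34 × 96.1 × 17.58) = 0.01529 kg/m³.
(x−vt)²/(4Dt) = (-11.04)²/(4 × 0.143 × 172) = 1.239; exp(−1.239) = 0.2897.
C = 0.01529 × 0.2897 = 0.00443 kg/m³.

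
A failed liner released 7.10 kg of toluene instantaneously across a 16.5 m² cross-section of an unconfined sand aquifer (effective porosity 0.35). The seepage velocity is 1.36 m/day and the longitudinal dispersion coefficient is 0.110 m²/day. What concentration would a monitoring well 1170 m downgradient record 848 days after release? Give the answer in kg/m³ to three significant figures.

0.0170 kg/m³

For an instantaneous plane source, C(x,t) = M/(n_e·A·√(4πDt)) · exp(−(x−vt)²/(4Dt)), with n_e·A the pore (flow) area.
Plume center vt = 1.36 × 848 = 1153.28 m, so the well at 1170 m is 16.72 m downgradient of the peak.
√(4πDt) = 34.24 m, giving peak height M/(n_e·A·√(4πDt)) = 7.10/(0.35 × 16.5 × 34.24) = 0.03591 kg/m³.
(x−vt)²/(4Dt) = (16.72)²/(4 × 0.110 × 848) = 0.7492; exp(−0.7492) = 0.4727.
C = 0.03591 × 0.4727 = 0.0170 kg/m³.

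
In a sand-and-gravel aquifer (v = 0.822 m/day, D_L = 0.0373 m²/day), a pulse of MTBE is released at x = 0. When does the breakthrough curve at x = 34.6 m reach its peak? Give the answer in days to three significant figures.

For the 1D instantaneous-source solution, setting ∂C/∂t = 0 at fixed x gives v²t² + 2Dt − x² = 0, so t = (√(D² + v²x²) − D)/v².
√(D² + v²x²) = √(0.0373² + 0.822² × 34.6²) = 28.44; v² = 0.675684.
t = (28.44 − 0.0373)/0.675684 = 42.0 days (vs. the pure-advection estimate x/v = 42.1 d).

42.0 days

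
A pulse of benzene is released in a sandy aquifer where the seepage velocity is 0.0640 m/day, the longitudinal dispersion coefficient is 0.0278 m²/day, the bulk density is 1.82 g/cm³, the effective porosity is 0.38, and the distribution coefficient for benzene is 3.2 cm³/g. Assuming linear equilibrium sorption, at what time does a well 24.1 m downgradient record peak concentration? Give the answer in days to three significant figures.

Retardation factor R = 1 + ρ_b·K_d/n = 1 + 1.82 × 3.2/0.38 = 16.33.
Sorption retards both mechanisms: v_R = v/R = 0.003919 m/day, D_R = D/R = 0.001702 m²/day.
Peak time from v_R²t² + 2D_R t − x² = 0: t = (√(D_R² + v_R²x²) − D_R)/v_R².
√(D_R² + v_R²x²) = √(0.001702² + 0.003919² × 24.1²) = 0.09446; v_R² = 1.536e-05.
t = (0.09446 − 0.001702)/1.536e-05 = 6040 days.

6040 days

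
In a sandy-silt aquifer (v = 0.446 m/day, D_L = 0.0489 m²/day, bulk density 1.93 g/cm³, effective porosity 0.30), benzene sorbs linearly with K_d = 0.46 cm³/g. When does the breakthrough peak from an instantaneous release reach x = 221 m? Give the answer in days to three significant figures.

1960 days

Retardation factor R = 1 + ρ_b·K_d/n = 1 + 1.93 × 0.46/0.30 = 3.959.
Sorption retards both mechanisms: v_R = v/R = 0.1127 m/day, D_R = D/R = 0.01235 m²/day.
Peak time from v_R²t² + 2D_R t − x² = 0: t = (√(D_R² + v_R²x²) − D_R)/v_R².
√(D_R² + v_R²x²) = √(0.01235² + 0.1127² × 221²) = 24.91; v_R² = 0.01270.
t = (24.91 − 0.01235)/0.01270 = 1960 days.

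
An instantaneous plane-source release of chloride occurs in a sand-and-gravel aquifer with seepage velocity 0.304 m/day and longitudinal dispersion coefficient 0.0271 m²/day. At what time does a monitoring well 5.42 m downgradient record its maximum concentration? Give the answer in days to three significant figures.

For the 1D instantaneous-source solution, setting ∂C/∂t = 0 at fixed x gives v²t² + 2Dt − x² = 0, so t = (√(D² + v²x²) − D)/v².
√(D² + v²x²) = √(0.0271² + 0.304² × 5.42²) = 1.648; v² = 0.092416.
t = (1.648 − 0.0271)/0.092416 = 17.5 days (vs. the pure-advection estimate x/v = 17.8 d).

17.5 days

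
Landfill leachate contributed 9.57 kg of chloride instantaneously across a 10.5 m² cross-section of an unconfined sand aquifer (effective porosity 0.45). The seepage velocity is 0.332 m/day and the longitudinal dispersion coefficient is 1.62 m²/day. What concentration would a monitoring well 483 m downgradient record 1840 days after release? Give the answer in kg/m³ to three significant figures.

0.00266 kg/m³

For an instantaneous plane source, C(x,t) = M/(n_e·A·√(4πDt)) · exp(−(x−vt)²/(4Dt)), with n_e·A the pore (flow) area.
Plume center vt = 0.332 × 1840 = 610.88 m, so the well at 483 m is 127.88 m upgradient of the peak.
√(4πDt) = 193.5 m, giving peak height M/(n_e·A·√(4πDt)) = 9.57/(0.45 × 10.5 × 193.5) = 0.01047 kg/m³.
(x−vt)²/(4Dt) = (-127.88)²/(4 × 1.62 × 1840) = 1.372; exp(−1.372) = 0.2536.
C = 0.01047 × 0.2536 = 0.00266 kg/m³.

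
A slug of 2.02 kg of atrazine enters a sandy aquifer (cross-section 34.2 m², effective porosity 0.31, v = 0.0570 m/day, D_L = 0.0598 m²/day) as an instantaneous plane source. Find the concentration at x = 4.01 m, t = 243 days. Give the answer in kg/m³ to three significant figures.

For an instantaneous plane source, C(x,t) = M/(n_e·A·√(4πDt)) · exp(−(x−vt)²/(4Dt)), with n_e·A the pore (flow) area.
Plume center vt = 0.0570 × 243 = 13.851 m, so the well at 4.01 m is 9.841 m upgradient of the peak.
√(4πDt) = 13.51 m, giving peak height M/(n_e·A·√(4πDt)) = 2.02/(0.31 × 34.2 × 13.51) = 0.01410 kg/m³.
(x−vt)²/(4Dt) = (-9.841)²/(4 × 0.0598 × 243) = 1.666; exp(−1.666) = 0.1890.
C = 0.01410 × 0.1890 = 0.00266 kg/m³.

0.00266 kg/m³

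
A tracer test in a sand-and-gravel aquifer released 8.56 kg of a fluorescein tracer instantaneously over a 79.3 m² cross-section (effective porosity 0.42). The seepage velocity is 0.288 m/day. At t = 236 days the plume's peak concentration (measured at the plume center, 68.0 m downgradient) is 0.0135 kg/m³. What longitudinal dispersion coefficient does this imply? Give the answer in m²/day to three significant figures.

At the plume center C_max = M/(n_e·A·√(4πDt)), so D = M²/(4πt·(n_e·A·C_max)²).
n_e·A·C_max = 0.42 × 79.3 × 0.0135 = 0.4496 kg/m.
D = 8.56²/(4π × 236 × 0.4496²) = 0.122 m²/day.

0.122 m²/day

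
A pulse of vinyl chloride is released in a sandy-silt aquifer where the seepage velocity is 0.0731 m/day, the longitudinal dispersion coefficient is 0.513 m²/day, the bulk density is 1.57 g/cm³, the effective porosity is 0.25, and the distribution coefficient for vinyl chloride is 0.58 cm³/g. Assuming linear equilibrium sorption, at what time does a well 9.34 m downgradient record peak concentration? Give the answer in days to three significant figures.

296 days

Retardation factor R = 1 + ρ_b·K_d/n = 1 + 1.57 × 0.58/0.25 = 4.642.
Sorption retards both mechanisms: v_R = v/R = 0.01575 m/day, D_R = D/R = 0.1105 m²/day.
Peak time from v_R²t² + 2D_R t − x² = 0: t = (√(D_R² + v_R²x²) − D_R)/v_R².
√(D_R² + v_R²x²) = √(0.1105² + 0.01575² × 9.34²) = 0.1840; v_R² = 0.0002481.
t = (0.1840 − 0.1105)/0.0002481 = 296 days.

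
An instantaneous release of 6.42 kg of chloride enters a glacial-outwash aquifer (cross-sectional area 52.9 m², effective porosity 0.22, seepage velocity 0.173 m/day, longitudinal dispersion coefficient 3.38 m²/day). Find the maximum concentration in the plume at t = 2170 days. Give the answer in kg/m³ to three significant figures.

0.00182 kg/m³

The peak of an instantaneous 1D plume sits at x = vt; there the Gaussian factor is 1 and C_max = M/(n_e·A·√(4πDt)), where n_e·A is the pore area the mass is dissolved in.
√(4πDt) = √(4π × 3.38 × 2170) = 303.6 m, so C_max = 6.42/(0.22 × 52.9 × 303.6) = 0.00182 kg/m³.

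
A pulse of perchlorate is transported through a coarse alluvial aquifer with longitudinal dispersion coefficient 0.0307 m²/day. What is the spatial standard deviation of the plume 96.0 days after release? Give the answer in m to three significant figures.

2.43 m

Dispersive spreading gives a Gaussian with σ² = 2Dt; advection only shifts the center.
σ = √(2 × 0.0307 × 96.0) = 2.43 m.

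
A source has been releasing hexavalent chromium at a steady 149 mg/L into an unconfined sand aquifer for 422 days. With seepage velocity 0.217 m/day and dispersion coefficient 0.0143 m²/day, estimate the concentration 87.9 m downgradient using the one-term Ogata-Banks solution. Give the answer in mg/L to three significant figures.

For a continuous step input, C/C₀ ≈ ½·erfc((x−vt)/(2√(Dt))).
vt = 0.217 × 422 = 91.574 m and 2√(Dt) = 2√(0.0143 × 422) = 4.913 m.
Argument (x−vt)/(2√(Dt)) = (87.9 − 91.574)/4.913 = -0.7478; ½·erfc(-0.7478) = 0.8549.
C = 149 × 0.8549 = 127 mg/L.

127 mg/L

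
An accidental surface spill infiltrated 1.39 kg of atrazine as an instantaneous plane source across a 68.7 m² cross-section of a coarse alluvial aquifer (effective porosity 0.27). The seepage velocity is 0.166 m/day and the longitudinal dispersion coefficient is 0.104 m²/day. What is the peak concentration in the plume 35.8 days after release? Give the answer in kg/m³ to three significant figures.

The peak of an instantaneous 1D plume sits at x = vt; there the Gaussian factor is 1 and C_max = M/(n_e·A·√(4πDt)), where n_e·A is the pore area the mass is dissolved in.
√(4πDt) = √(4π × 0.104 × 35.8) = 6.840 m, so C_max = 1.39/(0.27 × 68.7 × 6.840) = 0.0110 kg/m³.

0.0110 kg/m³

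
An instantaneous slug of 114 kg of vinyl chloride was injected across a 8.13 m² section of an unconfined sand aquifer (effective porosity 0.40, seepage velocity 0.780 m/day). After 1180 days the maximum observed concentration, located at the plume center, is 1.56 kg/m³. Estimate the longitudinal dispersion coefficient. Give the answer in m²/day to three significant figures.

0.0341 m²/day

At the plume center C_max = M/(n_e·A·√(4πDt)), so D = M²/(4πt·(n_e·A·C_max)²).
n_e·A·C_max = 0.40 × 8.13 × 1.56 = 5.073 kg/m.
D = 114²/(4π × 1180 × 5.073²) = 0.0341 m²/day.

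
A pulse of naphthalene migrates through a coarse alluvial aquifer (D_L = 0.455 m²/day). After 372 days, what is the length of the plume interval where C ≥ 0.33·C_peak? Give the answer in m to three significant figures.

The plume is Gaussian with σ = √(2Dt) = √(2 × 0.455 × 372) = 18.40 m.
C/C_peak = exp(−Δx²/(2σ²)) = 0.33 ⇒ Δx = σ·√(−2 ln 0.33) = 18.40 × 1.489 = 27.40 m.
Width = 2Δx = 54.8 m.

54.8 m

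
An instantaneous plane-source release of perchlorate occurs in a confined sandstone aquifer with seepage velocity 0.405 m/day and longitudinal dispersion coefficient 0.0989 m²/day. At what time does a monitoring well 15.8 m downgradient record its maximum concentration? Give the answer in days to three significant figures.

For the 1D instantaneous-source solution, setting ∂C/∂t = 0 at fixed x gives v²t² + 2Dt − x² = 0, so t = (√(D² + v²x²) − D)/v².
√(D² + v²x²) = √(0.0989² + 0.405² × 15.8²) = 6.400; v² = 0.164025.
t = (6.400 − 0.0989)/0.164025 = 38.4 days (vs. the pure-advection estimate x/v = 39.0 d).

38.4 days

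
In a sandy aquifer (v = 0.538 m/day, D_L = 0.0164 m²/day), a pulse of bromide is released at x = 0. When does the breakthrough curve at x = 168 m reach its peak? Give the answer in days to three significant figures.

312 days

For the 1D instantaneous-source solution, setting ∂C/∂t = 0 at fixed x gives v²t² + 2Dt − x² = 0, so t = (√(D² + v²x²) − D)/v².
√(D² + v²x²) = √(0.0164² + 0.538² × 168²) = 90.38; v² = 0.289444.
t = (90.38 − 0.0164)/0.289444 = 312 days (vs. the pure-advection estimate x/v = 312 d).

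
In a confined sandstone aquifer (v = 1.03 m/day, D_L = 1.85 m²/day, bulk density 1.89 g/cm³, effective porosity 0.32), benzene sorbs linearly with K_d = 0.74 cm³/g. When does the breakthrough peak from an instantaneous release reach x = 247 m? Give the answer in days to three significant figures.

Retardation factor R = 1 + ρ_b·K_d/n = 1 + 1.89 × 0.74/0.32 = 5.371.
Sorption retards both mechanisms: v_R = v/R = 0.1918 m/day, D_R = D/R = 0.3444 m²/day.
Peak time from v_R²t² + 2D_R t − x² = 0: t = (√(D_R² + v_R²x²) − D_R)/v_R².
√(D_R² + v_R²x²) = √(0.3444² + 0.1918² × 247²) = 47.38; v_R² = 0.03679.
t = (47.38 − 0.3444)/0.03679 = 1280 days.

1280 days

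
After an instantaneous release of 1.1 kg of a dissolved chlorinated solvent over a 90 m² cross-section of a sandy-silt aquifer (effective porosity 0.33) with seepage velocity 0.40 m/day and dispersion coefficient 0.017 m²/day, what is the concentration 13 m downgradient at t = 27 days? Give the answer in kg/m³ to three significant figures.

0.00110 kg/m³

For an instantaneous plane source, C(x,t) = M/(n_e·A·√(4πDt)) · exp(−(x−vt)²/(4Dt)), with n_e·A the pore (flow) area.
Plume center vt = 0.40 × 27 = 10.8 m, so the well at 13 m is 2.2 m downgradient of the peak.
√(4πDt) = 2.402 m, giving peak height M/(n_e·A·√(4πDt)) = 1.1/(0.33 × 90 × 2.402) = 0.01542 kg/m³.
(x−vt)²/(4Dt) = (2.2)²/(4 × 0.017 × 27) = 2.636; exp(−2.636) = 0.07165.
C = 0.01542 × 0.07165 = 0.00110 kg/m³.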